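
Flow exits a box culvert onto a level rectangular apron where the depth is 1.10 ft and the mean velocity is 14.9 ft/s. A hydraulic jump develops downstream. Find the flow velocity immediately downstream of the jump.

V₂ = 4.84 ft/s

Fr₁ = V₁/√(g·y₁) = 14.9/√(32.2×1.10) = 2.50.
Conjugate-depth relation: y₂/y₁ = ½[√(1 + 8Fr₁²) − 1] = ½[√51.14 − 1] = 3.08.
y₂ = 3.08 × 1.10 = 3.38 ft.
q = V₁·y₁ = 14.9 × 1.10 = 16.4 ft²/s.
V₂ = q/y₂ = 16.4/3.38 = 4.84 ft/s.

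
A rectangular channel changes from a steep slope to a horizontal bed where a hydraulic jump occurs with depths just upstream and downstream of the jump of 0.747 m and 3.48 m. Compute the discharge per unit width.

q = 7.34 m²/s

For a rectangular channel the momentum equation gives q² = ½·g·y₁·y₂·(y₁ + y₂) = ½×9.81×0.747×3.48×4.23 = 53.9.
q = √53.9 = 7.34 m²/s.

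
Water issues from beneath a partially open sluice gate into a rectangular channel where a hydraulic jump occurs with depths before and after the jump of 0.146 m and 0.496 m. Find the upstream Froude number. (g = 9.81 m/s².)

Fr₁ = 2.73

For a rectangular channel the momentum equation gives q² = ½·g·y₁·y₂·(y₁ + y₂) = ½×9.81×0.146×0.496×0.642 = 0.228.
q = √0.228 = 0.478 m²/s.
V₁ = q/y₁ = 3.27 m/s; Fr₁ = V₁/√(g·y₁) = 2.73.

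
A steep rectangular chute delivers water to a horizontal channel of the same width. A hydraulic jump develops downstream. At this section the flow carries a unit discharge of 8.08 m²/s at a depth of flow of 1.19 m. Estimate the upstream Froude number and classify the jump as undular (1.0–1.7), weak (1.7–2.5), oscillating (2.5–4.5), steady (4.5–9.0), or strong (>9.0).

V₁ = q/y₁ = 8.08/1.19 = 6.79 m/s. Fr₁ = V₁/√(g·y₁) = 6.79/√(9.81×1.19) = 1.99.
Fr₁ = 1.99 lies in the weak range.

Fr₁ = 1.99; weak jump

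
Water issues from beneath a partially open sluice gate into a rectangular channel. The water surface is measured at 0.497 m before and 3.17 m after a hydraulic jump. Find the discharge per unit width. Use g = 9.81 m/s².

q = 5.32 m²/s

For a rectangular channel the momentum equation gives q² = ½·g·y₁·y₂·(y₁ + y₂) = ½×9.81×0.497×3.17×3.67 = 28.3.
q = √28.3 = 5.32 m²/s.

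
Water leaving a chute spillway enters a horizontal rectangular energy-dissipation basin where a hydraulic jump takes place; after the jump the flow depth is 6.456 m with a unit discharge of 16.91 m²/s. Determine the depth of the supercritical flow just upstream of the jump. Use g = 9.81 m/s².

y₁ = 1.182 m

V₂ = q/y₂ = 16.91/6.456 = 2.619 m/s; Fr₂ = V₂/√(g·y₂) = 0.3291.
From the momentum equation (using Fr₂), y₁/y₂ = ½[√(1 + 8Fr₂²) − 1] = ½[√1.8666 − 1] = 0.1831.
y₁ = 0.1831 × 6.456 = 1.182 m.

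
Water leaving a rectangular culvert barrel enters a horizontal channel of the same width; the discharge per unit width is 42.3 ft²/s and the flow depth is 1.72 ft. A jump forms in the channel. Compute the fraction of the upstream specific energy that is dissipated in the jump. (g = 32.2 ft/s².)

ΔE/E₁ = 0.302 (30.2%)

V₁ = q/y₁ = 42.3/1.72 = 24.6 ft/s. Fr₁ = V₁/√(g·y₁) = 24.6/√(32.2×1.72) = 3.30.
From the momentum equation for a rectangular channel, y₂/y₁ = ½[√(1 + 8Fr₁²) − 1] = ½[√88.36 − 1] = 4.20.
y₂ = 4.20 × 1.72 = 7.22 ft.
E₁ = y₁ + V₁²/2g = 11.1 ft. ΔE = (y₂ − y₁)³/(4y₁y₂) = 3.36 ft. ΔE/E₁ = 3.36/11.1 = 0.302.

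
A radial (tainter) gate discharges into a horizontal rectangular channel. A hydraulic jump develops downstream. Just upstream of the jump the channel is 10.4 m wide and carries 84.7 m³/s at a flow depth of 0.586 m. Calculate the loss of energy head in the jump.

q = Q/b = 84.7/10.4 = 8.14 m²/s; V₁ = q/y₁ = 13.9 m/s. Fr₁ = V₁/√(g·y₁) = 5.80.
From the momentum equation for a rectangular channel, y₂/y₁ = ½[√(1 + 8Fr₁²) − 1] = ½[√269.8 − 1] = 7.71.
y₂ = 7.71 × 0.586 = 4.52 m.
V₂ = q/y₂ = 8.14/4.52 = 1.80 m/s. E₁ = y₁ + V₁²/2g = 10.4 m; E₂ = y₂ + V₂²/2g = 4.69 m. ΔE = E₁ − E₂ = 5.75 m.

ΔE = 5.75 m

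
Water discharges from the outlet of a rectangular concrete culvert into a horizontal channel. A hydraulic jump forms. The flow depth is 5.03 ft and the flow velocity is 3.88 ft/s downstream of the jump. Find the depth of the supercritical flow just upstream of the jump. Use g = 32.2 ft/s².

y₁ = 0.806 ft

Fr₂ = V₂/√(g·y₂) = 3.88/√(32.2×5.03) = 0.305.
The Bélanger relation is symmetric: y₁/y₂ = ½[√(1 + 8Fr₂²) − 1] = ½[√1.744 − 1] = 0.160.
y₁ = 0.160 × 5.03 = 0.806 ft.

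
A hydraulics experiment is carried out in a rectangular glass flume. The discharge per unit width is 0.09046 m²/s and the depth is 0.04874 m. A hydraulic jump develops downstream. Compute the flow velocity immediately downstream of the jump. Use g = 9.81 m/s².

V₁ = q/y₁ = 0.09046/0.04874 = 1.856 m/s. Fr₁ = V₁/√(g·y₁) = 1.856/√(9.81×0.04874) = 2.684.
By Bélanger, y₂/y₁ = ½[√(1 + 8Fr₁²) − 1] = ½[√58.634 − 1] = 3.329.
y₂ = 3.329 × 0.04874 = 0.1622 m.
V₂ = q/y₂ = 0.09046/0.1622 = 0.5576 m/s.

V₂ = 0.5576 m/s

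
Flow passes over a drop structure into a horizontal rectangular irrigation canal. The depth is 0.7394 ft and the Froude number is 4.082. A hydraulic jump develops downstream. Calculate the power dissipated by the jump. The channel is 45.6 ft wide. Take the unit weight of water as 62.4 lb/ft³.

P = 210.7 hp

Fr₁ = 4.082 (given).
Bélanger equation: y₂/y₁ = ½[√(1 + 8Fr₁²) − 1] = ½[√134.30 − 1] = 5.294.
y₂ = 5.294 × 0.7394 = 3.915 ft.
V₁ = Fr₁·√(g·y₁) = 4.082×√(32.2×0.7394) = 19.92 ft/s; q = V₁·y₁ = 14.73 ft²/s. V₂ = q/y₂ = 14.73/3.915 = 3.762 ft/s. E₁ = y₁ + V₁²/2g = 6.900 ft; E₂ = y₂ + V₂²/2g = 4.134 ft. ΔE = E₁ − E₂ = 2.765 ft.
Q = q·b = 14.73 × 45.6 = 671.6 cfs. P = γ·Q·ΔE/550 = 62.4 × 671.6 × 2.765 / 550 = 210.7 hp.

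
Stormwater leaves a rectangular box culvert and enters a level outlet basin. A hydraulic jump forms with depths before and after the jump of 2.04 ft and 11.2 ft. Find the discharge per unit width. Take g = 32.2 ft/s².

For a rectangular channel the momentum equation gives q² = ½·g·y₁·y₂·(y₁ + y₂) = ½×32.2×2.04×11.2×13.2 = 4870.
q = √4870 = 69.8 ft²/s.

q = 69.8 ft²/s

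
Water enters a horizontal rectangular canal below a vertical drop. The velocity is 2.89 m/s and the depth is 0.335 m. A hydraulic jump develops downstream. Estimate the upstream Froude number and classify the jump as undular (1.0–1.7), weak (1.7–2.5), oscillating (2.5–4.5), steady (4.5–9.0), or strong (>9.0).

Fr₁ = 1.59; undular jump

Fr₁ = V₁/√(g·y₁) = 2.89/√(9.81×0.335) = 1.59.
Fr₁ = 1.59 lies in the undular range.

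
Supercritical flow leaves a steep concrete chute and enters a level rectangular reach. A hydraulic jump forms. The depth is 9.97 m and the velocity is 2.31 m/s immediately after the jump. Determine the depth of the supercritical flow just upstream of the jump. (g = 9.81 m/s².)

Fr₂ = V₂/√(g·y₂) = 2.31/√(9.81×9.97) = 0.234.
The Bélanger relation is symmetric: y₁/y₂ = ½[√(1 + 8Fr₂²) − 1] = ½[√1.436 − 1] = 0.0993.
y₁ = 0.0993 × 9.97 = 0.990 m.

y₁ = 0.990 m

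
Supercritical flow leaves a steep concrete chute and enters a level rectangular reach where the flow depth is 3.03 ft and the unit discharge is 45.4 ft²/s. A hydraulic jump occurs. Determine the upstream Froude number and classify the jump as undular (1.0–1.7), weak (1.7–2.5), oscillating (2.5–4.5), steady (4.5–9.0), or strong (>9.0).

Fr₁ = 1.52; undular jump

V₁ = q/y₁ = 45.4/3.03 = 15.0 ft/s. Fr₁ = V₁/√(g·y₁) = 15.0/√(32.2×3.03) = 1.52.
Fr₁ = 1.52 lies in the undular range.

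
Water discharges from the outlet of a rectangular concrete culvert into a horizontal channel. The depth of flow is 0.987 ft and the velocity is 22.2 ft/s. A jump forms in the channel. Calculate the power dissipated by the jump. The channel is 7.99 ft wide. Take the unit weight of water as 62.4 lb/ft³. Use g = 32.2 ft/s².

P = 65.9 hp

Fr₁ = V₁/√(g·y₁) = 22.2/√(32.2×0.987) = 3.94.
Sequent-depth ratio: y₂/y₁ = ½[√(1 + 8Fr₁²) − 1] = ½[√125.1 − 1] = 5.09.
y₂ = 5.09 × 0.987 = 5.03 ft.
q = V₁·y₁ = 22.2 × 0.987 = 21.9 ft²/s. V₂ = q/y₂ = 21.9/5.03 = 4.36 ft/s. E₁ = y₁ + V₁²/2g = 8.64 ft; E₂ = y₂ + V₂²/2g = 5.32 ft. ΔE = E₁ − E₂ = 3.32 ft.
Q = q·b = 21.9 × 7.99 = 175 cfs. P = γ·Q·ΔE/550 = 62.4 × 175 × 3.32 / 550 = 65.9 hp.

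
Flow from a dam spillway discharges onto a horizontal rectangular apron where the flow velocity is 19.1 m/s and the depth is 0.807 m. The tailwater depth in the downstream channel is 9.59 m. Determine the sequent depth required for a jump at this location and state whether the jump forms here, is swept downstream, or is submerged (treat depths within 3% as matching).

Fr₁ = V₁/√(g·y₁) = 19.1/√(9.81×0.807) = 6.79.
Bélanger equation: y₂/y₁ = ½[√(1 + 8Fr₁²) − 1] = ½[√369.6 − 1] = 9.11.
y₂ = 9.11 × 0.807 = 7.35 m.
Tailwater y_tw = 9.59 m: y_tw > y₂, so the jump is submerged.

y₂ = 7.35 m; the jump is submerged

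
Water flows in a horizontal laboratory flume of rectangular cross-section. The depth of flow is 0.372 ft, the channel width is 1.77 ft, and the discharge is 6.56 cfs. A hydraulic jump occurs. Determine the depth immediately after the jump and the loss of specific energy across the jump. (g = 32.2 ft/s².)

y₂ = 1.34 ft; ΔE = 0.455 ft

q = Q/b = 6.56/1.77 = 3.71 ft²/s; V₁ = q/y₁ = 9.96 ft/s. Fr₁ = V₁/√(g·y₁) = 2.88.
Sequent-depth ratio: y₂/y₁ = ½[√(1 + 8Fr₁²) − 1] = ½[√67.29 − 1] = 3.60.
y₂ = 3.60 × 0.372 = 1.34 ft.
Head loss: ΔE = (y₂ − y₁)³/(4y₁y₂) = (1.34 − 0.372)³/(4×0.372×1.34) = 0.906/1.99 = 0.455 ft.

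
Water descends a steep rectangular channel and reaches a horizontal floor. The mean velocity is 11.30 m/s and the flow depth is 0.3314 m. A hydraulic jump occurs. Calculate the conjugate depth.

y₂ = 2.776 m

Fr₁ = V₁/√(g·y₁) = 11.30/√(9.81×0.3314) = 6.267.
From the momentum equation for a rectangular channel, y₂/y₁ = ½[√(1 + 8Fr₁²) − 1] = ½[√315.21 − 1] = 8.377.
y₂ = 8.377 × 0.3314 = 2.776 m.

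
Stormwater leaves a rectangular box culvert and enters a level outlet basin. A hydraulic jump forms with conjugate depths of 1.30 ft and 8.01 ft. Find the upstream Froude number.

For a rectangular channel the momentum equation gives q² = ½·g·y₁·y₂·(y₁ + y₂) = ½×32.2×1.30×8.01×9.31 = 1561.
q = √1561 = 39.5 ft²/s.
V₁ = q/y₁ = 30.4 ft/s; Fr₁ = V₁/√(g·y₁) = 4.70.

Fr₁ = 4.70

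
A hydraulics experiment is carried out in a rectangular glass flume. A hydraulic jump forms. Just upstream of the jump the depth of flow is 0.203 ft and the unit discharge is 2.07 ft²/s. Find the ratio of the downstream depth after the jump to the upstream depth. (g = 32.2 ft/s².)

V₁ = q/y₁ = 2.07/0.203 = 10.2 ft/s. Fr₁ = V₁/√(g·y₁) = 10.2/√(32.2×0.203) = 3.99.
Bélanger equation: y₂/y₁ = ½[√(1 + 8Fr₁²) − 1] = ½[√128.3 − 1] = 5.16.

y₂/y₁ = 5.16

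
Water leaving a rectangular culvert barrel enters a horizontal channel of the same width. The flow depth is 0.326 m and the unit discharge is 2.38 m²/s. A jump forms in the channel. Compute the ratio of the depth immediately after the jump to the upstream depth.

V₁ = q/y₁ = 2.38/0.326 = 7.30 m/s. Fr₁ = V₁/√(g·y₁) = 7.30/√(9.81×0.326) = 4.08.
Bélanger equation: y₂/y₁ = ½[√(1 + 8Fr₁²) − 1] = ½[√134.3 − 1] = 5.30.

y₂/y₁ = 5.30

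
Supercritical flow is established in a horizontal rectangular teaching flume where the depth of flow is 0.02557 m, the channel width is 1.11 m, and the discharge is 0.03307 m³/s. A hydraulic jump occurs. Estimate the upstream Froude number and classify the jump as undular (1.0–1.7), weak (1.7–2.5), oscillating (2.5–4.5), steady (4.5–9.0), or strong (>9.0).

Fr₁ = 2.326; weak jump

q = Q/b = 0.03307/1.11 = 0.02979 m²/s; V₁ = q/y₁ = 1.165 m/s. Fr₁ = V₁/√(g·y₁) = 2.326.
Fr₁ = 2.326 lies in the weak range.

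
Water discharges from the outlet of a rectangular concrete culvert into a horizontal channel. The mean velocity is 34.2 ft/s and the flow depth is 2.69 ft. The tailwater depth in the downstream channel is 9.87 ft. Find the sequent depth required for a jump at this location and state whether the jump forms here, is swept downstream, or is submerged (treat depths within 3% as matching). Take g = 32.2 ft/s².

y₂ = 12.7 ft; the jump is swept downstream

Fr₁ = V₁/√(g·y₁) = 34.2/√(32.2×2.69) = 3.67.
By Bélanger, y₂/y₁ = ½[√(1 + 8Fr₁²) − 1] = ½[√109.0 − 1] = 4.72.
y₂ = 4.72 × 2.69 = 12.7 ft.
Tailwater y_tw = 9.87 ft: y_tw < y₂, so the jump is swept downstream.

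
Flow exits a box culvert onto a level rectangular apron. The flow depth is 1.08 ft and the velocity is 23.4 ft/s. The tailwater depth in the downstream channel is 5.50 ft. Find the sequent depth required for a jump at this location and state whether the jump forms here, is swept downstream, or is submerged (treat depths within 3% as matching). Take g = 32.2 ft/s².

Fr₁ = V₁/√(g·y₁) = 23.4/√(32.2×1.08) = 3.97.
Bélanger equation: y₂/y₁ = ½[√(1 + 8Fr₁²) − 1] = ½[√127.0 − 1] = 5.13.
y₂ = 5.13 × 1.08 = 5.54 ft.
Tailwater y_tw = 5.50 ft: y_tw ≈ y₂, so the jump forms here.

y₂ = 5.54 ft; the jump forms here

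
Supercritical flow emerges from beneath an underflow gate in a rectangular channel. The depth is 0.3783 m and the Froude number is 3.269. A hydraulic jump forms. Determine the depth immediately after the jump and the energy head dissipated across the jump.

y₂ = 1.570 m; ΔE = 0.7123 m

Fr₁ = 3.269 (given).
Conjugate-depth relation: y₂/y₁ = ½[√(1 + 8Fr₁²) − 1] = ½[√86.491 − 1] = 4.150.
y₂ = 4.150 × 0.3783 = 1.570 m.
Head loss: ΔE = (y₂ − y₁)³/(4y₁y₂) = (1.570 − 0.3783)³/(4×0.3783×1.570) = 1.692/2.376 = 0.7123 m.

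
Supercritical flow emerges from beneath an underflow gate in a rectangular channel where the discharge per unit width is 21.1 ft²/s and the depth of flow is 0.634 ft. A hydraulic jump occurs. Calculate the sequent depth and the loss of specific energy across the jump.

V₁ = q/y₁ = 21.1/0.634 = 33.3 ft/s. Fr₁ = V₁/√(g·y₁) = 33.3/√(32.2×0.634) = 7.37.
By Bélanger, y₂/y₁ = ½[√(1 + 8Fr₁²) − 1] = ½[√435.0 − 1] = 9.93.
y₂ = 9.93 × 0.634 = 6.29 ft.
Head loss: ΔE = (y₂ − y₁)³/(4y₁y₂) = (6.29 − 0.634)³/(4×0.634×6.29) = 181/16.0 = 11.4 ft.

y₂ = 6.29 ft; ΔE = 11.4 ft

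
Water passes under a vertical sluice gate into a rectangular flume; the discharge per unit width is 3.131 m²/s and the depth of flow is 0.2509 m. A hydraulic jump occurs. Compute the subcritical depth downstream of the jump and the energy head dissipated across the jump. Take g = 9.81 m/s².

y₂ = 2.700 m; ΔE = 5.420 m

V₁ = q/y₁ = 3.131/0.2509 = 12.48 m/s. Fr₁ = V₁/√(g·y₁) = 12.48/√(9.81×0.2509) = 7.954.
Conjugate-depth relation: y₂/y₁ = ½[√(1 + 8Fr₁²) − 1] = ½[√507.16 − 1] = 10.76.
y₂ = 10.76 × 0.2509 = 2.700 m.
V₂ = q/y₂ = 3.131/2.700 = 1.160 m/s. E₁ = y₁ + V₁²/2g = 8.188 m; E₂ = y₂ + V₂²/2g = 2.768 m. ΔE = E₁ − E₂ = 5.420 m.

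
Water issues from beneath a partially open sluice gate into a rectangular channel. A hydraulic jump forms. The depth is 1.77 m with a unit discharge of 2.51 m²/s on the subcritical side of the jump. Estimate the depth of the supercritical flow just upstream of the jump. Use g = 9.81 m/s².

y₁ = 0.343 m

V₂ = q/y₂ = 2.51/1.77 = 1.42 m/s; Fr₂ = V₂/√(g·y₂) = 0.340.
From the momentum equation (using Fr₂), y₁/y₂ = ½[√(1 + 8Fr₂²) − 1] = ½[√1.927 − 1] = 0.194.
y₁ = 0.194 × 1.77 = 0.343 m.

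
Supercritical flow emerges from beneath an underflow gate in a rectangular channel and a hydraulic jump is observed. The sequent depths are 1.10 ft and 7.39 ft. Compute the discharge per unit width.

For a rectangular channel the momentum equation gives q² = ½·g·y₁·y₂·(y₁ + y₂) = ½×32.2×1.10×7.39×8.49 = 1111.
q = √1111 = 33.3 ft²/s.

q = 33.3 ft²/s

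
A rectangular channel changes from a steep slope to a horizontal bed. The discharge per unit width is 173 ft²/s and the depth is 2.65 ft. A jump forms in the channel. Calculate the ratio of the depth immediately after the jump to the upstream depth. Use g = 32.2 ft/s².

V₁ = q/y₁ = 173/2.65 = 65.3 ft/s. Fr₁ = V₁/√(g·y₁) = 65.3/√(32.2×2.65) = 7.07.
Conjugate-depth relation: y₂/y₁ = ½[√(1 + 8Fr₁²) − 1] = ½[√400.6 − 1] = 9.51.

y₂/y₁ = 9.51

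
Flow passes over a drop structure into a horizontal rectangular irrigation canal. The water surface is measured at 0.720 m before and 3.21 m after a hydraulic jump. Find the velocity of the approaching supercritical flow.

For a rectangular channel the momentum equation gives q² = ½·g·y₁·y₂·(y₁ + y₂) = ½×9.81×0.720×3.21×3.93 = 44.6.
q = √44.6 = 6.67 m²/s.
V₁ = q/y₁ = 6.67/0.720 = 9.27 m/s.

V₁ = 9.27 m/s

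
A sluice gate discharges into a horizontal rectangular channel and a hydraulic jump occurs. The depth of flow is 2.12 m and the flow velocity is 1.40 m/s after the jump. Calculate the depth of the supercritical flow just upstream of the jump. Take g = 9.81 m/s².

Fr₂ = V₂/√(g·y₂) = 1.40/√(9.81×2.12) = 0.307.
Applying the sequent-depth relation in reverse, y₁/y₂ = ½[√(1 + 8Fr₂²) − 1] = ½[√1.754 − 1] = 0.162.
y₁ = 0.162 × 2.12 = 0.344 m.

y₁ = 0.344 m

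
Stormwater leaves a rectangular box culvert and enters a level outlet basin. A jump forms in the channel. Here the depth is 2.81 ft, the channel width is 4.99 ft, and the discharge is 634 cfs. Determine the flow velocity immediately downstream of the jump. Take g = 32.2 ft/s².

q = Q/b = 634/4.99 = 127 ft²/s; V₁ = q/y₁ = 45.2 ft/s. Fr₁ = V₁/√(g·y₁) = 4.75.
Sequent-depth ratio: y₂/y₁ = ½[√(1 + 8Fr₁²) − 1] = ½[√181.8 − 1] = 6.24.
y₂ = 6.24 × 2.81 = 17.5 ft.
V₂ = q/y₂ = 127/17.5 = 7.25 ft/s.

V₂ = 7.25 ft/s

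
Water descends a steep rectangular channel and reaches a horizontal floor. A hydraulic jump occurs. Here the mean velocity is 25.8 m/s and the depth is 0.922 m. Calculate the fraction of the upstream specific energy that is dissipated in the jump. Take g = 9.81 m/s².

ΔE/E₁ = 0.685 (68.5%)

Fr₁ = V₁/√(g·y₁) = 25.8/√(9.81×0.922) = 8.58.
Sequent-depth ratio: y₂/y₁ = ½[√(1 + 8Fr₁²) − 1] = ½[√589.7 − 1] = 11.6.
y₂ = 11.6 × 0.922 = 10.7 m.
E₁ = y₁ + V₁²/2g = 34.8 m. ΔE = (y₂ − y₁)³/(4y₁y₂) = 23.9 m. ΔE/E₁ = 23.9/34.8 = 0.685.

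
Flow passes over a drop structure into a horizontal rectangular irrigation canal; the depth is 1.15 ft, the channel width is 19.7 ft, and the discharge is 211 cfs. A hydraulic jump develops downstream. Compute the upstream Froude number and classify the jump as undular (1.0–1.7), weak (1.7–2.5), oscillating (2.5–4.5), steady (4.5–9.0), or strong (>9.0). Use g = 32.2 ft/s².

q = Q/b = 211/19.7 = 10.7 ft²/s; V₁ = q/y₁ = 9.31 ft/s. Fr₁ = V₁/√(g·y₁) = 1.53.
Fr₁ = 1.53 lies in the undular range.

Fr₁ = 1.53; undular jump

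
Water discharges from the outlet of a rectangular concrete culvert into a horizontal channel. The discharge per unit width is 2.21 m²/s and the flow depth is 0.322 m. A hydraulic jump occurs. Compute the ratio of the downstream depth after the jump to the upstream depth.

V₁ = q/y₁ = 2.21/0.322 = 6.86 m/s. Fr₁ = V₁/√(g·y₁) = 6.86/√(9.81×0.322) = 3.86.
From the momentum equation for a rectangular channel, y₂/y₁ = ½[√(1 + 8Fr₁²) − 1] = ½[√120.3 − 1] = 4.98.

y₂/y₁ = 4.98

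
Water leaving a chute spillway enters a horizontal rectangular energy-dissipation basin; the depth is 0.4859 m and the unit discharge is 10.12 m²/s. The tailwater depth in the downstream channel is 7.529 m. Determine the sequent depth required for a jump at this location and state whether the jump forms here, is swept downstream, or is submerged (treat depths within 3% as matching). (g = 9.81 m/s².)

V₁ = q/y₁ = 10.12/0.4859 = 20.83 m/s. Fr₁ = V₁/√(g·y₁) = 20.83/√(9.81×0.4859) = 9.540.
Conjugate-depth relation: y₂/y₁ = ½[√(1 + 8Fr₁²) − 1] = ½[√729.02 − 1] = 13.00.
y₂ = 13.00 × 0.4859 = 6.317 m.
Tailwater y_tw = 7.529 m: y_tw > y₂, so the jump is submerged.

y₂ = 6.317 m; the jump is submerged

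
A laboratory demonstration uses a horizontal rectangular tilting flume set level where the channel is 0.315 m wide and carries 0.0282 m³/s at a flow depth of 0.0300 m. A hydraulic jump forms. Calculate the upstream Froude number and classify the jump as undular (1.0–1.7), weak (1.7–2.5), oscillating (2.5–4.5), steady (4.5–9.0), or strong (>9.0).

Fr₁ = 5.50; steady jump

q = Q/b = 0.0282/0.315 = 0.0895 m²/s; V₁ = q/y₁ = 2.98 m/s. Fr₁ = V₁/√(g·y₁) = 5.50.
Fr₁ = 5.50 lies in the steady range.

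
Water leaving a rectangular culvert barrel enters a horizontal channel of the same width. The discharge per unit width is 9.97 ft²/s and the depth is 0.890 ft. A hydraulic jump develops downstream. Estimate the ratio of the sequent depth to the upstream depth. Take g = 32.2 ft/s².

y₂/y₁ = 2.50

V₁ = q/y₁ = 9.97/0.890 = 11.2 ft/s. Fr₁ = V₁/√(g·y₁) = 11.2/√(32.2×0.890) = 2.09.
By Bélanger, y₂/y₁ = ½[√(1 + 8Fr₁²) − 1] = ½[√36.03 − 1] = 2.50.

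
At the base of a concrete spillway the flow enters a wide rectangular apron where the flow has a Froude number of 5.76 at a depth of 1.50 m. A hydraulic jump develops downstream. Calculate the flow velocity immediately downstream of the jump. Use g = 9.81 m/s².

V₂ = 2.88 m/s

Fr₁ = 5.76 (given).
From the momentum equation for a rectangular channel, y₂/y₁ = ½[√(1 + 8Fr₁²) − 1] = ½[√266.4 − 1] = 7.66.
y₂ = 7.66 × 1.50 = 11.5 m.
V₁ = Fr₁·√(g·y₁) = 5.76×√(9.81×1.50) = 22.1 m/s; q = V₁·y₁ = 33.1 m²/s.
V₂ = q/y₂ = 33.1/11.5 = 2.88 m/s.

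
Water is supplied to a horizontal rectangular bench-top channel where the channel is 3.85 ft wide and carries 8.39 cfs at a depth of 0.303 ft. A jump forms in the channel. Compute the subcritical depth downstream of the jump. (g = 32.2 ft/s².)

y₂ = 0.847 ft

q = Q/b = 8.39/3.85 = 2.18 ft²/s; V₁ = q/y₁ = 7.19 ft/s. Fr₁ = V₁/√(g·y₁) = 2.30.
Conjugate-depth relation: y₂/y₁ = ½[√(1 + 8Fr₁²) − 1] = ½[√43.41 − 1] = 2.79.
y₂ = 2.79 × 0.303 = 0.847 ft.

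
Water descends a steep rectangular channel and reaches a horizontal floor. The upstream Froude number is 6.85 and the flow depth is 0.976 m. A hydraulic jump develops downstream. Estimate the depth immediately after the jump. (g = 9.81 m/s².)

y₂ = 8.98 m

Fr₁ = 6.85 (given).
By Bélanger, y₂/y₁ = ½[√(1 + 8Fr₁²) − 1] = ½[√376.4 − 1] = 9.20.
y₂ = 9.20 × 0.976 = 8.98 m.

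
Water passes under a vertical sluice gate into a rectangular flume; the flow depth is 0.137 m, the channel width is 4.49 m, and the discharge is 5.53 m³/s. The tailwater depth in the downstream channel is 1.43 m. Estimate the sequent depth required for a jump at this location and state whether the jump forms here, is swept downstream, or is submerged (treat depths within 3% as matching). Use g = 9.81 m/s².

q = Q/b = 5.53/4.49 = 1.23 m²/s; V₁ = q/y₁ = 8.99 m/s. Fr₁ = V₁/√(g·y₁) = 7.75.
From the momentum equation for a rectangular channel, y₂/y₁ = ½[√(1 + 8Fr₁²) − 1] = ½[√482.1 − 1] = 10.5.
y₂ = 10.5 × 0.137 = 1.44 m.
Tailwater y_tw = 1.43 m: y_tw ≈ y₂, so the jump forms here.

y₂ = 1.44 m; the jump forms here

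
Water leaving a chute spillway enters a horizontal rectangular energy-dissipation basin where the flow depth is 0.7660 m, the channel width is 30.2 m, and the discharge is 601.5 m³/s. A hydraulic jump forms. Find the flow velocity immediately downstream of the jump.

V₂ = 2.012 m/s

q = Q/b = 601.5/30.2 = 19.92 m²/s; V₁ = q/y₁ = 26.00 m/s. Fr₁ = V₁/√(g·y₁) = 9.485.
Sequent-depth ratio: y₂/y₁ = ½[√(1 + 8Fr₁²) − 1] = ½[√720.77 − 1] = 12.92.
y₂ = 12.92 × 0.7660 = 9.899 m.
V₂ = q/y₂ = 19.92/9.899 = 2.012 m/s.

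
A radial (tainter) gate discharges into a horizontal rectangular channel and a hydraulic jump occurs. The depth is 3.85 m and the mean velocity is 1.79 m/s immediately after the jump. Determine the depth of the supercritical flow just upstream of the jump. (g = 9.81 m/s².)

Fr₂ = V₂/√(g·y₂) = 1.79/√(9.81×3.85) = 0.291.
Applying the sequent-depth relation in reverse, y₁/y₂ = ½[√(1 + 8Fr₂²) − 1] = ½[√1.679 − 1] = 0.148.
y₁ = 0.148 × 3.85 = 0.569 m.

y₁ = 0.569 m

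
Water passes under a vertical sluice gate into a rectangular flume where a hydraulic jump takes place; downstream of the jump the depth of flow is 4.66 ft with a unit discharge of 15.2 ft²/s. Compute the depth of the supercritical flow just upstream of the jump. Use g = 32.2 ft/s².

y₁ = 0.587 ft

V₂ = q/y₂ = 15.2/4.66 = 3.26 ft/s; Fr₂ = V₂/√(g·y₂) = 0.266.
Since the conjugate-depth ratio holds either way, y₁/y₂ = ½[√(1 + 8Fr₂²) − 1] = ½[√1.567 − 1] = 0.126.
y₁ = 0.126 × 4.66 = 0.587 ft.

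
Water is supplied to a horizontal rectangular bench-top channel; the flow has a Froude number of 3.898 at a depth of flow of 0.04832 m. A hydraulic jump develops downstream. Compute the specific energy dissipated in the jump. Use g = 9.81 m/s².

ΔE = 0.1576 m

Fr₁ = 3.898 (given).
Conjugate-depth relation: y₂/y₁ = ½[√(1 + 8Fr₁²) − 1] = ½[√122.56 − 1] = 5.035.
y₂ = 5.035 × 0.04832 = 0.2433 m.
Head loss: ΔE = (y₂ − y₁)³/(4y₁y₂) = (0.2433 − 0.04832)³/(4×0.04832×0.2433) = 0.007413/0.04703 = 0.1576 m.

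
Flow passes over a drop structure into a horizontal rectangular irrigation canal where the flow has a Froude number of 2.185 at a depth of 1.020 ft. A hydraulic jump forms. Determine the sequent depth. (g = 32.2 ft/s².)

Fr₁ = 2.185 (given).
From the momentum equation for a rectangular channel, y₂/y₁ = ½[√(1 + 8Fr₁²) − 1] = ½[√39.194 − 1] = 2.630.
y₂ = 2.630 × 1.020 = 2.683 ft.

y₂ = 2.683 ft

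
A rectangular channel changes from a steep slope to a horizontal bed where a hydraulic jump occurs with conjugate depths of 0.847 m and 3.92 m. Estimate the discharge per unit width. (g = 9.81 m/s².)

q = 8.81 m²/s

For a rectangular channel the momentum equation gives q² = ½·g·y₁·y₂·(y₁ + y₂) = ½×9.81×0.847×3.92×4.77 = 77.6.
q = √77.6 = 8.81 m²/s.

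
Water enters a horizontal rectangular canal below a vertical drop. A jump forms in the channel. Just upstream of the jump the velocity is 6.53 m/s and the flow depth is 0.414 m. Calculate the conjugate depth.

Fr₁ = V₁/√(g·y₁) = 6.53/√(9.81×0.414) = 3.24.
By Bélanger, y₂/y₁ = ½[√(1 + 8Fr₁²) − 1] = ½[√84.99 − 1] = 4.11.
y₂ = 4.11 × 0.414 = 1.70 m.

y₂ = 1.70 m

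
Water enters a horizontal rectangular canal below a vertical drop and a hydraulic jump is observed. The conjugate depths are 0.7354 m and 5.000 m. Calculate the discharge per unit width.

q = 10.17 m²/s

For a rectangular channel the momentum equation gives q² = ½·g·y₁·y₂·(y₁ + y₂) = ½×9.81×0.7354×5.000×5.735 = 103.4.
q = √103.4 = 10.17 m²/s.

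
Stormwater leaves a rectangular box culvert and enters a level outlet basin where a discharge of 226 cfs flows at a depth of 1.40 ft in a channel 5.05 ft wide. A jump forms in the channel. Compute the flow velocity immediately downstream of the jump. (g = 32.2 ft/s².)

q = Q/b = 226/5.05 = 44.8 ft²/s; V₁ = q/y₁ = 32.0 ft/s. Fr₁ = V₁/√(g·y₁) = 4.76.
Bélanger equation: y₂/y₁ = ½[√(1 + 8Fr₁²) − 1] = ½[√182.3 − 1] = 6.25.
y₂ = 6.25 × 1.40 = 8.75 ft.
V₂ = q/y₂ = 44.8/8.75 = 5.11 ft/s.

V₂ = 5.11 ft/s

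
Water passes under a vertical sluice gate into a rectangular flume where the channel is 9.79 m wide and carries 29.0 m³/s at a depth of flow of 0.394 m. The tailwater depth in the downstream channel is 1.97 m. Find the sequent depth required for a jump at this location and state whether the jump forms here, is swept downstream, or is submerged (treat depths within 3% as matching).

q = Q/b = 29.0/9.79 = 2.96 m²/s; V₁ = q/y₁ = 7.52 m/s. Fr₁ = V₁/√(g·y₁) = 3.82.
From the momentum equation for a rectangular channel, y₂/y₁ = ½[√(1 + 8Fr₁²) − 1] = ½[√118.0 − 1] = 4.93.
y₂ = 4.93 × 0.394 = 1.94 m.
Tailwater y_tw = 1.97 m: y_tw ≈ y₂, so the jump forms here.

y₂ = 1.94 m; the jump forms here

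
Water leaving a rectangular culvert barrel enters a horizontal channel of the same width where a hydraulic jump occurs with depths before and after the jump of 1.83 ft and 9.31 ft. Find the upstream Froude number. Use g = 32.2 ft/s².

Fr₁ = 3.94

For a rectangular channel the momentum equation gives q² = ½·g·y₁·y₂·(y₁ + y₂) = ½×32.2×1.83×9.31×11.1 = 3056.
q = √3056 = 55.3 ft²/s.
V₁ = q/y₁ = 30.2 ft/s; Fr₁ = V₁/√(g·y₁) = 3.94.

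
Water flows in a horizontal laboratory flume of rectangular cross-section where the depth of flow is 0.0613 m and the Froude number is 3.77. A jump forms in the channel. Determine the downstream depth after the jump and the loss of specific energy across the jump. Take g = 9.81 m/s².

y₂ = 0.298 m; ΔE = 0.181 m

Fr₁ = 3.77 (given).
By Bélanger, y₂/y₁ = ½[√(1 + 8Fr₁²) − 1] = ½[√114.7 − 1] = 4.85.
y₂ = 4.85 × 0.0613 = 0.298 m.
V₁ = Fr₁·√(g·y₁) = 3.77×√(9.81×0.0613) = 2.92 m/s; q = V₁·y₁ = 0.179 m²/s. V₂ = q/y₂ = 0.179/0.298 = 0.602 m/s. E₁ = y₁ + V₁²/2g = 0.497 m; E₂ = y₂ + V₂²/2g = 0.316 m. ΔE = E₁ − E₂ = 0.181 m.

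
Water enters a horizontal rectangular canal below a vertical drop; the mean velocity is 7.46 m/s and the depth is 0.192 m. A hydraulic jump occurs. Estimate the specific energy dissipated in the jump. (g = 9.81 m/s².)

ΔE = 1.59 m

Fr₁ = V₁/√(g·y₁) = 7.46/√(9.81×0.192) = 5.44.
Sequent-depth ratio: y₂/y₁ = ½[√(1 + 8Fr₁²) − 1] = ½[√237.4 − 1] = 7.20.
y₂ = 7.20 × 0.192 = 1.38 m.
Head loss: ΔE = (y₂ − y₁)³/(4y₁y₂) = (1.38 − 0.192)³/(4×0.192×1.38) = 1.69/1.06 = 1.59 m.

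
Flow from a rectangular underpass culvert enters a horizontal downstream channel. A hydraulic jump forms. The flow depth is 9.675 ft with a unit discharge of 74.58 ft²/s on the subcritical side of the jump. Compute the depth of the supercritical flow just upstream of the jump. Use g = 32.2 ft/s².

V₂ = q/y₂ = 74.58/9.675 = 7.709 ft/s; Fr₂ = V₂/√(g·y₂) = 0.4367.
Applying the sequent-depth relation in reverse, y₁/y₂ = ½[√(1 + 8Fr₂²) − 1] = ½[√2.5259 − 1] = 0.2947.
y₁ = 0.2947 × 9.675 = 2.851 ft.

y₁ = 2.851 ft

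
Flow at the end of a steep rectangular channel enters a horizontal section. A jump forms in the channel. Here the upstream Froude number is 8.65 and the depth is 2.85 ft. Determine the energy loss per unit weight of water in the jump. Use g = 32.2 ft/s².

ΔE = 75.2 ft

Fr₁ = 8.65 (given).
Bélanger equation: y₂/y₁ = ½[√(1 + 8Fr₁²) − 1] = ½[√599.6 − 1] = 11.7.
y₂ = 11.7 × 2.85 = 33.5 ft.
Head loss: ΔE = (y₂ − y₁)³/(4y₁y₂) = (33.5 − 2.85)³/(4×2.85×33.5) = 28703/382 = 75.2 ft.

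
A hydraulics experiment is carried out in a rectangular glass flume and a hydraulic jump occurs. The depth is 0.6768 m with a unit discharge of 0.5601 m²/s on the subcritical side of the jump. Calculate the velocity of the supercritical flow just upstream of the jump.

V₁ = 4.715 m/s

V₂ = q/y₂ = 0.5601/0.6768 = 0.8276 m/s; Fr₂ = V₂/√(g·y₂) = 0.3212.
From the momentum equation (using Fr₂), y₁/y₂ = ½[√(1 + 8Fr₂²) − 1] = ½[√1.8252 − 1] = 0.1755.
y₁ = 0.1755 × 0.6768 = 0.1188 m.
V₁ = q/y₁ = 0.5601/0.1188 = 4.715 m/s.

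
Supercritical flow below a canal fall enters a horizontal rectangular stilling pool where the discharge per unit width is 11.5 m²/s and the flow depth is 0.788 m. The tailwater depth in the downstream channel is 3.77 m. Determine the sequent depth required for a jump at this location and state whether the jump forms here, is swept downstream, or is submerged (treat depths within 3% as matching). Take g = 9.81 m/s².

V₁ = q/y₁ = 11.5/0.788 = 14.6 m/s. Fr₁ = V₁/√(g·y₁) = 14.6/√(9.81×0.788) = 5.25.
From the momentum equation for a rectangular channel, y₂/y₁ = ½[√(1 + 8Fr₁²) − 1] = ½[√221.4 − 1] = 6.94.
y₂ = 6.94 × 0.788 = 5.47 m.
Tailwater y_tw = 3.77 m: y_tw < y₂, so the jump is swept downstream.

y₂ = 5.47 m; the jump is swept downstream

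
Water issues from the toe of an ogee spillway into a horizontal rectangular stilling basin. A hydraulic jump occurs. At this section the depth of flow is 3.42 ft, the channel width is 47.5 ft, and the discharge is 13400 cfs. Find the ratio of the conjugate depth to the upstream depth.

q = Q/b = 13400/47.5 = 282 ft²/s; V₁ = q/y₁ = 82.5 ft/s. Fr₁ = V₁/√(g·y₁) = 7.86.
From the momentum equation for a rectangular channel, y₂/y₁ = ½[√(1 + 8Fr₁²) − 1] = ½[√495.3 − 1] = 10.6.

y₂/y₁ = 10.6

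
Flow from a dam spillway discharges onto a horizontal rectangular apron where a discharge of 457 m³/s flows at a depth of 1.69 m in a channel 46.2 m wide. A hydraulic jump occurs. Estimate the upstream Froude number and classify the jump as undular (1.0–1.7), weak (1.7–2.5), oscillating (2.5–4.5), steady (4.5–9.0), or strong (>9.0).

Fr₁ = 1.44; undular jump

q = Q/b = 457/46.2 = 9.89 m²/s; V₁ = q/y₁ = 5.85 m/s. Fr₁ = V₁/√(g·y₁) = 1.44.
Fr₁ = 1.44 lies in the undular range.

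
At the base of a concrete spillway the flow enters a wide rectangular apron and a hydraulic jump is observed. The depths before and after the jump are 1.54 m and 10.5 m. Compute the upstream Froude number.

For a rectangular channel the momentum equation gives q² = ½·g·y₁·y₂·(y₁ + y₂) = ½×9.81×1.54×10.5×12.0 = 955.
q = √955 = 30.9 m²/s.
V₁ = q/y₁ = 20.1 m/s; Fr₁ = V₁/√(g·y₁) = 5.16.

Fr₁ = 5.16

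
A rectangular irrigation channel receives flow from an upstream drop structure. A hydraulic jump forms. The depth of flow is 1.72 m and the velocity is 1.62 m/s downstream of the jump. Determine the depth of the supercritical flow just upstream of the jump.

y₁ = 0.428 m

Fr₂ = V₂/√(g·y₂) = 1.62/√(9.81×1.72) = 0.394.
Since the conjugate-depth ratio holds either way, y₁/y₂ = ½[√(1 + 8Fr₂²) − 1] = ½[√2.244 − 1] = 0.249.
y₁ = 0.249 × 1.72 = 0.428 m.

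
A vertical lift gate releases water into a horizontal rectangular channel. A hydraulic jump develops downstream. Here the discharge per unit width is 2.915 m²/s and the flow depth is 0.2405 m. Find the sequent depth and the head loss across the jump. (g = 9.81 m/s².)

y₂ = 2.566 m; ΔE = 5.096 m

V₁ = q/y₁ = 2.915/0.2405 = 12.12 m/s. Fr₁ = V₁/√(g·y₁) = 12.12/√(9.81×0.2405) = 7.891.
Sequent-depth ratio: y₂/y₁ = ½[√(1 + 8Fr₁²) − 1] = ½[√499.14 − 1] = 10.67.
y₂ = 10.67 × 0.2405 = 2.566 m.
V₂ = q/y₂ = 2.915/2.566 = 1.136 m/s. E₁ = y₁ + V₁²/2g = 7.728 m; E₂ = y₂ + V₂²/2g = 2.632 m. ΔE = E₁ − E₂ = 5.096 m.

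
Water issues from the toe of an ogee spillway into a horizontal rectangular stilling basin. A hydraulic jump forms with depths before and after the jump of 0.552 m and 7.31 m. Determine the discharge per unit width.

For a rectangular channel the momentum equation gives q² = ½·g·y₁·y₂·(y₁ + y₂) = ½×9.81×0.552×7.31×7.86 = 156.
q = √156 = 12.5 m²/s.

q = 12.5 m²/s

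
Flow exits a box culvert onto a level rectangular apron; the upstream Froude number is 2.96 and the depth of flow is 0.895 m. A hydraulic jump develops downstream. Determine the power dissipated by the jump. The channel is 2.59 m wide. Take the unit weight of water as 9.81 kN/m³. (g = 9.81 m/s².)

P = 241 kW

Fr₁ = 2.96 (given).
Conjugate-depth relation: y₂/y₁ = ½[√(1 + 8Fr₁²) − 1] = ½[√71.09 − 1] = 3.72.
y₂ = 3.72 × 0.895 = 3.33 m.
V₁ = Fr₁·√(g·y₁) = 2.96×√(9.81×0.895) = 8.77 m/s; q = V₁·y₁ = 7.85 m²/s. V₂ = q/y₂ = 7.85/3.33 = 2.36 m/s. E₁ = y₁ + V₁²/2g = 4.82 m; E₂ = y₂ + V₂²/2g = 3.61 m. ΔE = E₁ − E₂ = 1.21 m.
Q = q·b = 7.85 × 2.59 = 20.3 m³/s. P = γ·Q·ΔE = 9.81 × 20.3 × 1.21 = 241 kW.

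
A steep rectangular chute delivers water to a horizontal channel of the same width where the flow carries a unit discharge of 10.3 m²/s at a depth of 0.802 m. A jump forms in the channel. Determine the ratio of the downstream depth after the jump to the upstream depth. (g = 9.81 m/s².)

y₂/y₁ = 5.99

V₁ = q/y₁ = 10.3/0.802 = 12.8 m/s. Fr₁ = V₁/√(g·y₁) = 12.8/√(9.81×0.802) = 4.58.
Sequent-depth ratio: y₂/y₁ = ½[√(1 + 8Fr₁²) − 1] = ½[√168.7 − 1] = 5.99.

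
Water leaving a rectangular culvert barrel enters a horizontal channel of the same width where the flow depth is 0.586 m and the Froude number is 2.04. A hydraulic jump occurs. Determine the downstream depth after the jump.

Fr₁ = 2.04 (given).
Sequent-depth ratio: y₂/y₁ = ½[√(1 + 8Fr₁²) − 1] = ½[√34.29 − 1] = 2.43.
y₂ = 2.43 × 0.586 = 1.42 m.

y₂ = 1.42 m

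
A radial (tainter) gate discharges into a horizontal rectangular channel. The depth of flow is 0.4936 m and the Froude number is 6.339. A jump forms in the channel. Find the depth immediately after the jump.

Fr₁ = 6.339 (given).
From the momentum equation for a rectangular channel, y₂/y₁ = ½[√(1 + 8Fr₁²) − 1] = ½[√322.46 − 1] = 8.479.
y₂ = 8.479 × 0.4936 = 4.185 m.

y₂ = 4.185 m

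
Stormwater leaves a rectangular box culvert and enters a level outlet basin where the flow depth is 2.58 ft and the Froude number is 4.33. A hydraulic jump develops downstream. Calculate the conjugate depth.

Fr₁ = 4.33 (given).
Bélanger equation: y₂/y₁ = ½[√(1 + 8Fr₁²) − 1] = ½[√151.0 − 1] = 5.64.
y₂ = 5.64 × 2.58 = 14.6 ft.

y₂ = 14.6 ft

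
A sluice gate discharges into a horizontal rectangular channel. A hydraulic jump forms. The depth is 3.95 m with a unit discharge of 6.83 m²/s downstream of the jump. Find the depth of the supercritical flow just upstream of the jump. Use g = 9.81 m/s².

y₁ = 0.537 m

V₂ = q/y₂ = 6.83/3.95 = 1.73 m/s; Fr₂ = V₂/√(g·y₂) = 0.278.
The Bélanger relation is symmetric: y₁/y₂ = ½[√(1 + 8Fr₂²) − 1] = ½[√1.617 − 1] = 0.136.
y₁ = 0.136 × 3.95 = 0.537 m.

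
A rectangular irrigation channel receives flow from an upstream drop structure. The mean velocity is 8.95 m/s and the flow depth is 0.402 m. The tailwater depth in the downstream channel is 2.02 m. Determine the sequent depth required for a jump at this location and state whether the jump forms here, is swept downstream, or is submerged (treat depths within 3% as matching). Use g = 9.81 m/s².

y₂ = 2.37 m; the jump is swept downstream

Fr₁ = V₁/√(g·y₁) = 8.95/√(9.81×0.402) = 4.51.
From the momentum equation for a rectangular channel, y₂/y₁ = ½[√(1 + 8Fr₁²) − 1] = ½[√163.5 − 1] = 5.89.
y₂ = 5.89 × 0.402 = 2.37 m.
Tailwater y_tw = 2.02 m: y_tw < y₂, so the jump is swept downstream.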